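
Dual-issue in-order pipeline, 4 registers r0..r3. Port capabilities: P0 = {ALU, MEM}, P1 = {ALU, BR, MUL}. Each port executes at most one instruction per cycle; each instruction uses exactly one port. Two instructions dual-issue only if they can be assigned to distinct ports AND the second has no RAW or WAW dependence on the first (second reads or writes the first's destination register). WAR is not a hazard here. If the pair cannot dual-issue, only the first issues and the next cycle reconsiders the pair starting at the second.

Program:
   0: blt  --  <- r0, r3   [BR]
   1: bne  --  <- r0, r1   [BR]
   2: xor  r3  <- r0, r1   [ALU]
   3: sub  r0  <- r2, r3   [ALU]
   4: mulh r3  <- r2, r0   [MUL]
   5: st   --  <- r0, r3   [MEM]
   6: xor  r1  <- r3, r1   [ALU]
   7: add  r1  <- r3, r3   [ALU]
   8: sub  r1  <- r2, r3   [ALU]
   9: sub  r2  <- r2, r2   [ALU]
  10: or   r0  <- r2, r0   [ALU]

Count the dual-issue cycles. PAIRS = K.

PAIRS = 3

t=0 i0:blt ; no-port BR/BR
t=1 i1&i2:bne xor ; pair
t=2 i3:sub ; RAW r0
t=3 i4:mulh ; RAW r3
t=4 i5&i6:st xor ; pair
t=5 i7:add ; WAW r1
t=6 i8&i9:sub sub ; pair
t=7 i10:or ; tail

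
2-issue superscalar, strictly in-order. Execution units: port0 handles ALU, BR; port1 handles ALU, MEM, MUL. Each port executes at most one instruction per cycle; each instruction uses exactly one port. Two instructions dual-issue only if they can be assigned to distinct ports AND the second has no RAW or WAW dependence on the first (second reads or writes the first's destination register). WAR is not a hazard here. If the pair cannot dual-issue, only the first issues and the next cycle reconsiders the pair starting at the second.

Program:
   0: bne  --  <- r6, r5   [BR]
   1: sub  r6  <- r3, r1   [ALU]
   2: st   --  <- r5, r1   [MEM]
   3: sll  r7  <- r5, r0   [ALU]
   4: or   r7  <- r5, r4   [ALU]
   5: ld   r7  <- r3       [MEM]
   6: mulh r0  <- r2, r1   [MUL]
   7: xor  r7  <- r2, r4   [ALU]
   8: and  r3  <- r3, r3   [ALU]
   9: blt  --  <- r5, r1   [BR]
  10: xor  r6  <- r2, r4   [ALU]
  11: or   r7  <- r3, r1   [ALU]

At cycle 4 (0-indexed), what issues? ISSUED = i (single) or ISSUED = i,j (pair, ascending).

0. bne/sub @i0/i1  | pair
1. st/sll @i2/i3  | pair
2. or @i4  | WAW r7
3. ld @i5  | no-port MEM/MUL
4. mulh/xor @i6/i7  | pair
5. and/blt @i8/i9  | pair
6. xor/or @i10/i11  | pair

ISSUED = 6,7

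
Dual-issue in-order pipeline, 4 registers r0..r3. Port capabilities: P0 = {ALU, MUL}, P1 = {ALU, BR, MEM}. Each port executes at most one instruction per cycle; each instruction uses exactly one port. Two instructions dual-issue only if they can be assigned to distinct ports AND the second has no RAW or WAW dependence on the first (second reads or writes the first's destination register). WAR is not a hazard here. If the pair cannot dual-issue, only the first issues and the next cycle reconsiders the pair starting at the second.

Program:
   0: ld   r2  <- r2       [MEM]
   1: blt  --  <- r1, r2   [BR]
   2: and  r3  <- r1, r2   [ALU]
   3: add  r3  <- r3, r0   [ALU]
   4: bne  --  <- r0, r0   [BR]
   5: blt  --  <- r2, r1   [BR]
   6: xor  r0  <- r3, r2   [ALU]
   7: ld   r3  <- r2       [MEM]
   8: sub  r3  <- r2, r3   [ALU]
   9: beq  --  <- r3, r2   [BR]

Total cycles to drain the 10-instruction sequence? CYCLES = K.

CYCLES = 7

[0] i0  ld  -- no-port MEM/BR
[1] i1,i2  blt;and  -- dual
[2] i3,i4  add;bne  -- dual
[3] i5,i6  blt;xor  -- dual
[4] i7  ld  -- RAW+WAW r3
[5] i8  sub  -- RAW r3
[6] i9  beq  -- tail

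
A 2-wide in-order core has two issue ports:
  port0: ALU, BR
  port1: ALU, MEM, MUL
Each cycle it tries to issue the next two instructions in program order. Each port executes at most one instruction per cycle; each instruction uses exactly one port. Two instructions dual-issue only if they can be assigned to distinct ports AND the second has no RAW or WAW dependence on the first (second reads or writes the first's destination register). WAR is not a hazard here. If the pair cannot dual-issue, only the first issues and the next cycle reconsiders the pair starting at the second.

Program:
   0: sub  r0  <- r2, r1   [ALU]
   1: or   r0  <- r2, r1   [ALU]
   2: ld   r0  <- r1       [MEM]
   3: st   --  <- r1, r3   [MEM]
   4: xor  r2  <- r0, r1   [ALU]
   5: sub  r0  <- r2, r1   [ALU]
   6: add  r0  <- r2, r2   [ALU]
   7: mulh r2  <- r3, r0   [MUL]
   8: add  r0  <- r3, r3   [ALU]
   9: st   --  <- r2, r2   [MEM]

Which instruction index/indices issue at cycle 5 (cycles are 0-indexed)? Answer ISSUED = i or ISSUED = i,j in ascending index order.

  cy0 -> i0 (sub.ALU) WAW r0
  cy1 -> i1 (or.ALU) WAW r0
  cy2 -> i2 (ld.MEM) no-port MEM/MEM
  cy3 -> i3/i4 (st.MEM/xor.ALU) dual
  cy4 -> i5 (sub.ALU) WAW r0
  cy5 -> i6 (add.ALU) RAW r0
  cy6 -> i7/i8 (mulh.MUL/add.ALU) dual
  cy7 -> i9 (st.MEM) tail

ISSUED = 6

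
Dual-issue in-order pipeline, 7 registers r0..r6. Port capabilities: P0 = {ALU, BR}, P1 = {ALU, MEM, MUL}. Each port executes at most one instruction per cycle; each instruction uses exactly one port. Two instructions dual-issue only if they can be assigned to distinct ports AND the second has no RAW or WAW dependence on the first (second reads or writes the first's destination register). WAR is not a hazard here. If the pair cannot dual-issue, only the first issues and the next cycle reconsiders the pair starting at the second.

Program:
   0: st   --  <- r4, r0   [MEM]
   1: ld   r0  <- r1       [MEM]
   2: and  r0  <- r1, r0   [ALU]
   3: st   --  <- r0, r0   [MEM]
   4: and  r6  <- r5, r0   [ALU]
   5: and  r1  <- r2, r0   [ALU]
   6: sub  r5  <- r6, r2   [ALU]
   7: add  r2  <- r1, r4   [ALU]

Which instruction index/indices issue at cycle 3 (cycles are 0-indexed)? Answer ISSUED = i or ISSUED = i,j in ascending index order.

ISSUED = 3,4

#0 head=0: st.MEM i0 no-port MEM/MEM
#1 head=1: ld.MEM i1 RAW+WAW r0
#2 head=2: and.ALU i2 RAW r0
#3 head=3: st.MEM and.ALU i3&i4 pair
#4 head=5: and.ALU sub.ALU i5&i6 pair
#5 head=7: add.ALU i7 tail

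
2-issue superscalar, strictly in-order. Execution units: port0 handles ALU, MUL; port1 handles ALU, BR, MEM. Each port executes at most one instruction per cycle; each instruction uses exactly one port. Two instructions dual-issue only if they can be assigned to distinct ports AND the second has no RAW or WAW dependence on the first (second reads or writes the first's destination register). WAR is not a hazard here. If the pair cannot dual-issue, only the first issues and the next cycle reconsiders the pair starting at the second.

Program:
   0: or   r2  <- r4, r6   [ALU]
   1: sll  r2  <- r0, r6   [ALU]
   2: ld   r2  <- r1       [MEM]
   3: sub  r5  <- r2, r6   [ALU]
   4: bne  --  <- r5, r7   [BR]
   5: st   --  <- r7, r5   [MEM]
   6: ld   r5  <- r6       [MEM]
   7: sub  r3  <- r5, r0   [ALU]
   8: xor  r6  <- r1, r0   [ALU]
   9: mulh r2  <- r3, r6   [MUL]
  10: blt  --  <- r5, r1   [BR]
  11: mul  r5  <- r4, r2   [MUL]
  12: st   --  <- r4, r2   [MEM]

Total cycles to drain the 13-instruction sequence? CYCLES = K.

CYCLES = 10

t=0 i0:or ; WAW r2
t=1 i1:sll ; WAW r2
t=2 i2:ld ; RAW r2
t=3 i3:sub ; RAW r5
t=4 i4:bne ; no-port BR/MEM
t=5 i5:st ; no-port MEM/MEM
t=6 i6:ld ; RAW r5
t=7 i7/i8:sub+xor ; dual
t=8 i9/i10:mulh+blt ; dual
t=9 i11/i12:mul+st ; dual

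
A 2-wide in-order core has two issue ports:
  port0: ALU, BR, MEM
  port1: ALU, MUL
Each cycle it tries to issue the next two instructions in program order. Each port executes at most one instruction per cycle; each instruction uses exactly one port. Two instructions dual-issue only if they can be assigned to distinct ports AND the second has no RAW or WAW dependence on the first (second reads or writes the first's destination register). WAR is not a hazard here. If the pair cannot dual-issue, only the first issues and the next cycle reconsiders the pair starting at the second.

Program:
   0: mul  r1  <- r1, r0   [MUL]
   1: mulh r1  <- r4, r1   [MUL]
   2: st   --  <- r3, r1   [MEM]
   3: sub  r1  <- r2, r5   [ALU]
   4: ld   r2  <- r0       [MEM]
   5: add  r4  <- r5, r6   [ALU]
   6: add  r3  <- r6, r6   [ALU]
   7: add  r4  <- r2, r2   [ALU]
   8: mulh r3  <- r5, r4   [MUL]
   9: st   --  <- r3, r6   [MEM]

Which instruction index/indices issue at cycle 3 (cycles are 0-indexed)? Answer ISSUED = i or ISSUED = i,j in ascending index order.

[0] i0  mul  -- no-port MUL/MUL
[1] i1  mulh  -- RAW r1
[2] i2&i3  st;sub  -- 2-wide
[3] i4&i5  ld;add  -- 2-wide
[4] i6&i7  add;add  -- 2-wide
[5] i8  mulh  -- RAW r3
[6] i9  st  -- tail

ISSUED = 4,5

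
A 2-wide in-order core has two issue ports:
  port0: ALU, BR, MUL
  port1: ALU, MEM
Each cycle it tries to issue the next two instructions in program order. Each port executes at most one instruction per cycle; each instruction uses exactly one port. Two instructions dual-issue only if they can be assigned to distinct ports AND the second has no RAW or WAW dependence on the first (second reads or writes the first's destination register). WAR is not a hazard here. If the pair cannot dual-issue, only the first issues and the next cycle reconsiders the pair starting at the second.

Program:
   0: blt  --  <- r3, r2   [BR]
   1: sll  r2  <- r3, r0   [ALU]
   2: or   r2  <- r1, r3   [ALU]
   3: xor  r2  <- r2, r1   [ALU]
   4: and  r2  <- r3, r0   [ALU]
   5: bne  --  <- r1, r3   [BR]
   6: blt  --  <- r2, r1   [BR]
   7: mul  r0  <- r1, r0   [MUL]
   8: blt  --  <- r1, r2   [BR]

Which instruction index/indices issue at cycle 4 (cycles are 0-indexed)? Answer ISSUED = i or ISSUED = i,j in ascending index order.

ISSUED = 6

c0: i0+i1 blt.BR+sll.ALU  pair
c1: i2 or.ALU  RAW+WAW r2
c2: i3 xor.ALU  WAW r2
c3: i4+i5 and.ALU+bne.BR  pair
c4: i6 blt.BR  no-port BR/MUL
c5: i7 mul.MUL  no-port MUL/BR
c6: i8 blt.BR  tail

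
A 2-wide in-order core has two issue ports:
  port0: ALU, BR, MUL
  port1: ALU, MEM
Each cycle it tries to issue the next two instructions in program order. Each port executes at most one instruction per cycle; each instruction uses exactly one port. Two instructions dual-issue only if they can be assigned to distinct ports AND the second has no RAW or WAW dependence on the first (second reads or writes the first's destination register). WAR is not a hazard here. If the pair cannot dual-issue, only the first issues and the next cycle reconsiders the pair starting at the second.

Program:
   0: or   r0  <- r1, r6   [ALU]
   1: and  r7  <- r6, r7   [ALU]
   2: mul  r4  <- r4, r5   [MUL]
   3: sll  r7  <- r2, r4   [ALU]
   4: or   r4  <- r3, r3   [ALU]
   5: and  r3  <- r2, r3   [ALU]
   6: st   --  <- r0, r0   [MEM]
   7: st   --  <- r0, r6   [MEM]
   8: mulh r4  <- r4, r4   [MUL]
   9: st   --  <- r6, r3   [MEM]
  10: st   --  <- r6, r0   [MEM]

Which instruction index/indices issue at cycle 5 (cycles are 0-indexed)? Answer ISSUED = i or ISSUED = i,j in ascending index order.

c0: i0,i1 or.ALU/and.ALU  dual
c1: i2 mul.MUL  RAW r4
c2: i3,i4 sll.ALU/or.ALU  dual
c3: i5,i6 and.ALU/st.MEM  dual
c4: i7,i8 st.MEM/mulh.MUL  dual
c5: i9 st.MEM  no-port MEM/MEM
c6: i10 st.MEM  tail

ISSUED = 9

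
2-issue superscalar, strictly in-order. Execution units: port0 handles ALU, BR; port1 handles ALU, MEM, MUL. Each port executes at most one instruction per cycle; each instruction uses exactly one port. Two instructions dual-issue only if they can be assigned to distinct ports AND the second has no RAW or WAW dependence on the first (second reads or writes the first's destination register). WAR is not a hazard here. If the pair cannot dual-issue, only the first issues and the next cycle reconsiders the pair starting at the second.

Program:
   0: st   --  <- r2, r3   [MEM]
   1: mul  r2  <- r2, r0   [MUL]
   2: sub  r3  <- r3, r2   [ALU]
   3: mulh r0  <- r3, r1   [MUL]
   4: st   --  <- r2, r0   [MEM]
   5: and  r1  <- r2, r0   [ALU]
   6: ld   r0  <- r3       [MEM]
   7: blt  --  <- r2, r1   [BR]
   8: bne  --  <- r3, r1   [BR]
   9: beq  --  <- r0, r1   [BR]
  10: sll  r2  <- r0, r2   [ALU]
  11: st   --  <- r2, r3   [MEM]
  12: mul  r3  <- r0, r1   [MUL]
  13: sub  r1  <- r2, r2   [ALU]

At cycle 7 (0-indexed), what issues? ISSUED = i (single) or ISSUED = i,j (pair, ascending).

#0 head=0: st i0 no-port MEM/MUL
#1 head=1: mul i1 RAW r2
#2 head=2: sub i2 RAW r3
#3 head=3: mulh i3 no-port MUL/MEM
#4 head=4: st;and i4,i5 pair
#5 head=6: ld;blt i6,i7 pair
#6 head=8: bne i8 no-port BR/BR
#7 head=9: beq;sll i9,i10 pair
#8 head=11: st i11 no-port MEM/MUL
#9 head=12: mul;sub i12,i13 pair

ISSUED = 9,10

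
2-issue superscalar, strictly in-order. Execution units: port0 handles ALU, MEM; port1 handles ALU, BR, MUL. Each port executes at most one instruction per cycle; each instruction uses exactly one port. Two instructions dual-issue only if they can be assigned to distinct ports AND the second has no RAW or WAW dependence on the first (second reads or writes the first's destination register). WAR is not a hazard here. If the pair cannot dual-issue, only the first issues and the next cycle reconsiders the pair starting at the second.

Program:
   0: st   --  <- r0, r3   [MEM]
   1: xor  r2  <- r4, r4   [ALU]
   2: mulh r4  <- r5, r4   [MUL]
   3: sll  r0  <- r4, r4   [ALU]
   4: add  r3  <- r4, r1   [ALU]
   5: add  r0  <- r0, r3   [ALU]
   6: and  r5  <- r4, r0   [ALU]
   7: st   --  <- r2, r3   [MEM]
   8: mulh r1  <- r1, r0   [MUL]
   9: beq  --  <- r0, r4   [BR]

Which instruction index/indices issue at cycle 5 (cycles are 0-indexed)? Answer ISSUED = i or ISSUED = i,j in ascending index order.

#0 head=0: st xor i0&i1 pair
#1 head=2: mulh i2 RAW r4
#2 head=3: sll add i3&i4 pair
#3 head=5: add i5 RAW r0
#4 head=6: and st i6&i7 pair
#5 head=8: mulh i8 no-port MUL/BR
#6 head=9: beq i9 tail

ISSUED = 8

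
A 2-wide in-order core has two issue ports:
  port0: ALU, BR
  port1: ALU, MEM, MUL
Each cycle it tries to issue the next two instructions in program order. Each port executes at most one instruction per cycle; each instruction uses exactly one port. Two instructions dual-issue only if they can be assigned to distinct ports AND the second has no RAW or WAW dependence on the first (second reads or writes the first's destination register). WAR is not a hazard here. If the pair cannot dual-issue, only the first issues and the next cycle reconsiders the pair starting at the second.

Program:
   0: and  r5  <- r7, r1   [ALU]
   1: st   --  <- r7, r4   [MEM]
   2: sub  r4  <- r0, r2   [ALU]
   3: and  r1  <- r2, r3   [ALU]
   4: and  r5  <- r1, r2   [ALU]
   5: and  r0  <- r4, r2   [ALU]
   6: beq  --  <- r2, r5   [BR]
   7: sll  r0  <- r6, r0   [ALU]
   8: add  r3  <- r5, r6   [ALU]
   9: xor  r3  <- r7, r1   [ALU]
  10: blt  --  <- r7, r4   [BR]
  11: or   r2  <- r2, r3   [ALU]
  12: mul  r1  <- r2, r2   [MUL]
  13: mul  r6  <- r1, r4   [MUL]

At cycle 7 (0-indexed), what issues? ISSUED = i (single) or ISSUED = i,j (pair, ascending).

t=0 i0/i1:and+st ; dual
t=1 i2/i3:sub+and ; dual
t=2 i4/i5:and+and ; dual
t=3 i6/i7:beq+sll ; dual
t=4 i8:add ; WAW r3
t=5 i9/i10:xor+blt ; dual
t=6 i11:or ; RAW r2
t=7 i12:mul ; no-port MUL/MUL
t=8 i13:mul ; tail

ISSUED = 12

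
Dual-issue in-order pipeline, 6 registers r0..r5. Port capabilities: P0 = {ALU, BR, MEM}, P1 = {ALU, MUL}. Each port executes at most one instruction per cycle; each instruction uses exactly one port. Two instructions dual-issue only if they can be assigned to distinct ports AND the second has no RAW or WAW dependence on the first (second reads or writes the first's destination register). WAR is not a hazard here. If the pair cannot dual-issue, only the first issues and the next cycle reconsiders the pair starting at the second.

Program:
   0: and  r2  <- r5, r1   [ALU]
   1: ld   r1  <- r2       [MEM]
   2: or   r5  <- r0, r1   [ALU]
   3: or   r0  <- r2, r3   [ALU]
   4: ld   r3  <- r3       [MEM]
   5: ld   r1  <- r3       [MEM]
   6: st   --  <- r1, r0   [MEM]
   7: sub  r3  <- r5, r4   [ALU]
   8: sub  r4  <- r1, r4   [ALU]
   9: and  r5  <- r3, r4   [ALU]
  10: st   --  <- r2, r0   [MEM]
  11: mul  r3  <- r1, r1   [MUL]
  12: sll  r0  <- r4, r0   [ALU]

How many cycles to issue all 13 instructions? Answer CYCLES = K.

c0: i0 and  RAW r2
c1: i1 ld  RAW r1
c2: i2,i3 or+or  pair
c3: i4 ld  no-port MEM/MEM
c4: i5 ld  no-port MEM/MEM
c5: i6,i7 st+sub  pair
c6: i8 sub  RAW r4
c7: i9,i10 and+st  pair
c8: i11,i12 mul+sll  pair

CYCLES = 9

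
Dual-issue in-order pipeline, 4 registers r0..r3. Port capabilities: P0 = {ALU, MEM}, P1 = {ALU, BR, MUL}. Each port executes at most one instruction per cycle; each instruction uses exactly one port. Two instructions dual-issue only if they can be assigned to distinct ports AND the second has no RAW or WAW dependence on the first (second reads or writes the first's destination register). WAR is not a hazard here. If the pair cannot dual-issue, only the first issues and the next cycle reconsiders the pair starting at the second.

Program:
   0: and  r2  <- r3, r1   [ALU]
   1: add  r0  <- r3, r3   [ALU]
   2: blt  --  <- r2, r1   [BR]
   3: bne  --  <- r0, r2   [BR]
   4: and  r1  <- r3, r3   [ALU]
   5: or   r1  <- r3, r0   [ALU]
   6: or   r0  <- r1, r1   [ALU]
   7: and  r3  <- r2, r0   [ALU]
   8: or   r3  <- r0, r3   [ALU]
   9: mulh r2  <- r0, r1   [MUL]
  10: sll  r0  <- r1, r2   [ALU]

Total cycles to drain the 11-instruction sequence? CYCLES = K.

CYCLES = 8

[0] i0&i1  and.ALU/add.ALU  -- 2-wide
[1] i2  blt.BR  -- no-port BR/BR
[2] i3&i4  bne.BR/and.ALU  -- 2-wide
[3] i5  or.ALU  -- RAW r1
[4] i6  or.ALU  -- RAW r0
[5] i7  and.ALU  -- RAW+WAW r3
[6] i8&i9  or.ALU/mulh.MUL  -- 2-wide
[7] i10  sll.ALU  -- tail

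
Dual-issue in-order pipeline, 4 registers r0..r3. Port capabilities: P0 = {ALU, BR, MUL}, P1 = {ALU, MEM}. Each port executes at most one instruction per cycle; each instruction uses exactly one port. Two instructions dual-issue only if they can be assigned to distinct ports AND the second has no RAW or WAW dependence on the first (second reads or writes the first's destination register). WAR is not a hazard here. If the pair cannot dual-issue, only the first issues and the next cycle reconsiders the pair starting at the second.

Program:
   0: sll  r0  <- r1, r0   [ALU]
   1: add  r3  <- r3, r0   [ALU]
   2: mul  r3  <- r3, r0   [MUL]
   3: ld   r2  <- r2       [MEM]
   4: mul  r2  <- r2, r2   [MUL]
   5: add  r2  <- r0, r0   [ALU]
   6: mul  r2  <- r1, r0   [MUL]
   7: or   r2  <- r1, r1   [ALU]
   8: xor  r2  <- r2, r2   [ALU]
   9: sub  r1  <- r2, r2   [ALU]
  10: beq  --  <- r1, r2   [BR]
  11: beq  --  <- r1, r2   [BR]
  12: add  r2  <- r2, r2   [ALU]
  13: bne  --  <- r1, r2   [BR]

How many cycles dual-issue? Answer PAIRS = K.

#0 head=0: sll i0 RAW r0
#1 head=1: add i1 RAW+WAW r3
#2 head=2: mul ld i2/i3 pair
#3 head=4: mul i4 WAW r2
#4 head=5: add i5 WAW r2
#5 head=6: mul i6 WAW r2
#6 head=7: or i7 RAW+WAW r2
#7 head=8: xor i8 RAW r2
#8 head=9: sub i9 RAW r1
#9 head=10: beq i10 no-port BR/BR
#10 head=11: beq add i11/i12 pair
#11 head=13: bne i13 tail

PAIRS = 2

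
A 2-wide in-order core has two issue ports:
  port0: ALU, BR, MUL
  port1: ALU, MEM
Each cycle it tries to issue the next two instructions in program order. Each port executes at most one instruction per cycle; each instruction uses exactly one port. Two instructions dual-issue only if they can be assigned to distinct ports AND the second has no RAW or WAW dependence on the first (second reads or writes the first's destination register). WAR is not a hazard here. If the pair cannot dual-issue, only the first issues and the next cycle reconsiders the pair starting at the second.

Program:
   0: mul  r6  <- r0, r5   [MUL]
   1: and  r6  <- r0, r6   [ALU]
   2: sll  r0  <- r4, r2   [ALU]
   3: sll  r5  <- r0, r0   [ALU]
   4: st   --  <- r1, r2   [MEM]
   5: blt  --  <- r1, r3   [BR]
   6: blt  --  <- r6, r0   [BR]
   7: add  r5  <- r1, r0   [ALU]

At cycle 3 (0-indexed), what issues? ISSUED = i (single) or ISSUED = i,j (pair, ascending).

0. mul @i0  | RAW+WAW r6
1. and/sll @i1,i2  | dual
2. sll/st @i3,i4  | dual
3. blt @i5  | no-port BR/BR
4. blt/add @i6,i7  | dual

ISSUED = 5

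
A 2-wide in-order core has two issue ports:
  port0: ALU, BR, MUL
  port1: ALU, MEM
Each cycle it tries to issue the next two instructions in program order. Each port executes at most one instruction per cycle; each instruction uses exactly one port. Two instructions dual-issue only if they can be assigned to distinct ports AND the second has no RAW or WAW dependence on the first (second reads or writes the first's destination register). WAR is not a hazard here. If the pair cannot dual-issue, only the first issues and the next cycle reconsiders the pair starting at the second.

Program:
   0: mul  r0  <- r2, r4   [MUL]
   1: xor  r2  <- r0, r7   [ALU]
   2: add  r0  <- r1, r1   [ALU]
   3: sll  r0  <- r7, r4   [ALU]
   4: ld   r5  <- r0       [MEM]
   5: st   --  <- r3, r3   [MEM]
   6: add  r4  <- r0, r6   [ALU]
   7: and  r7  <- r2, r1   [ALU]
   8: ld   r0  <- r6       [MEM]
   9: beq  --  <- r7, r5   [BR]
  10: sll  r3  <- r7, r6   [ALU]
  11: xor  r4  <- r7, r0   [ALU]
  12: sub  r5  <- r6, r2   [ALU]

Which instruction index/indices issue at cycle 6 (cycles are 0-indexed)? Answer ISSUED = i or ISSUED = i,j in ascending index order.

t=0 i0:mul ; RAW r0
t=1 i1/i2:xor+add ; pair
t=2 i3:sll ; RAW r0
t=3 i4:ld ; no-port MEM/MEM
t=4 i5/i6:st+add ; pair
t=5 i7/i8:and+ld ; pair
t=6 i9/i10:beq+sll ; pair
t=7 i11/i12:xor+sub ; pair

ISSUED = 9,10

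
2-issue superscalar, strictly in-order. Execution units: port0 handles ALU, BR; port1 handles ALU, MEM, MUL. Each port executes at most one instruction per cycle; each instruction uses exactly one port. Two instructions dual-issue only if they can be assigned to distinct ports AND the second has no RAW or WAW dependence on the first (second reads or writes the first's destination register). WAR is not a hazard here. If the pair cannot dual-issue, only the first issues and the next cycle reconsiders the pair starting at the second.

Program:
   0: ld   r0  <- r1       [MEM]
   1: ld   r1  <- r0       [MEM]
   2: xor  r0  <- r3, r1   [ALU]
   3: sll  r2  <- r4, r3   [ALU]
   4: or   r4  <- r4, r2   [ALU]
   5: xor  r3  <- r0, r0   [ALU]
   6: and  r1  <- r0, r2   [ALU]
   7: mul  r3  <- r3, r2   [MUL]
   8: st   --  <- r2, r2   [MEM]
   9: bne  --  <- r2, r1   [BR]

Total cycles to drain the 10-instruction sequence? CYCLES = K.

t=0 i0:ld.MEM ; no-port MEM/MEM
t=1 i1:ld.MEM ; RAW r1
t=2 i2/i3:xor.ALU/sll.ALU ; dual
t=3 i4/i5:or.ALU/xor.ALU ; dual
t=4 i6/i7:and.ALU/mul.MUL ; dual
t=5 i8/i9:st.MEM/bne.BR ; dual

CYCLES = 6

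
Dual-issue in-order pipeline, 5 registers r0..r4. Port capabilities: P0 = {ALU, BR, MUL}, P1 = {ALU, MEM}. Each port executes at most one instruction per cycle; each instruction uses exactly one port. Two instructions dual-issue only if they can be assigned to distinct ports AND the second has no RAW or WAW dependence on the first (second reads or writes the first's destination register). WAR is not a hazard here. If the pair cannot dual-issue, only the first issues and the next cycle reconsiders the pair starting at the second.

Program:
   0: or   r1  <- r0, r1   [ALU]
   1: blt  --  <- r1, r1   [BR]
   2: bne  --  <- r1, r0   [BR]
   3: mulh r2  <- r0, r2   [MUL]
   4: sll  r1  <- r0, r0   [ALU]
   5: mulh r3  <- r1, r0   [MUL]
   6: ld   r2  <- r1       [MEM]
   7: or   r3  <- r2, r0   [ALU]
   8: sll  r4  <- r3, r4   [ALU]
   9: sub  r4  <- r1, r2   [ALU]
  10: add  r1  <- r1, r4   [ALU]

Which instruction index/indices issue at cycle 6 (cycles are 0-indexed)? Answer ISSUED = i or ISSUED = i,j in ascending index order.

0. or @i0  | RAW r1
1. blt @i1  | no-port BR/BR
2. bne @i2  | no-port BR/MUL
3. mulh+sll @i3,i4  | dual
4. mulh+ld @i5,i6  | dual
5. or @i7  | RAW r3
6. sll @i8  | WAW r4
7. sub @i9  | RAW r4
8. add @i10  | tail

ISSUED = 8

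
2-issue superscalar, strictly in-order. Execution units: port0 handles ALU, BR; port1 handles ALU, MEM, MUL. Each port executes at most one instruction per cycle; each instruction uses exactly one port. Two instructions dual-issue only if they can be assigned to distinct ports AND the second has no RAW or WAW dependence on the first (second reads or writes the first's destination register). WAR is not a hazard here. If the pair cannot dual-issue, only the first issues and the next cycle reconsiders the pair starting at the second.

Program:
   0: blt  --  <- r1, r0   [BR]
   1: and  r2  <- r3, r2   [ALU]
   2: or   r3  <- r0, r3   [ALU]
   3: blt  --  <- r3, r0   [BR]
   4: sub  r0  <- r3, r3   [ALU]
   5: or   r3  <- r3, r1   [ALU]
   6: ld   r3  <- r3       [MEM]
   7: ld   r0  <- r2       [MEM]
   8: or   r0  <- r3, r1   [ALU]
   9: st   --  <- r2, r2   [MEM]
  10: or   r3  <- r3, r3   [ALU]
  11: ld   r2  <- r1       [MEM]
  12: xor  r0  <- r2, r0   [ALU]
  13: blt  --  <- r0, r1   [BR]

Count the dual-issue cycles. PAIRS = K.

PAIRS = 4

#0 head=0: blt.BR+and.ALU i0,i1 2-wide
#1 head=2: or.ALU i2 RAW r3
#2 head=3: blt.BR+sub.ALU i3,i4 2-wide
#3 head=5: or.ALU i5 RAW+WAW r3
#4 head=6: ld.MEM i6 no-port MEM/MEM
#5 head=7: ld.MEM i7 WAW r0
#6 head=8: or.ALU+st.MEM i8,i9 2-wide
#7 head=10: or.ALU+ld.MEM i10,i11 2-wide
#8 head=12: xor.ALU i12 RAW r0
#9 head=13: blt.BR i13 tail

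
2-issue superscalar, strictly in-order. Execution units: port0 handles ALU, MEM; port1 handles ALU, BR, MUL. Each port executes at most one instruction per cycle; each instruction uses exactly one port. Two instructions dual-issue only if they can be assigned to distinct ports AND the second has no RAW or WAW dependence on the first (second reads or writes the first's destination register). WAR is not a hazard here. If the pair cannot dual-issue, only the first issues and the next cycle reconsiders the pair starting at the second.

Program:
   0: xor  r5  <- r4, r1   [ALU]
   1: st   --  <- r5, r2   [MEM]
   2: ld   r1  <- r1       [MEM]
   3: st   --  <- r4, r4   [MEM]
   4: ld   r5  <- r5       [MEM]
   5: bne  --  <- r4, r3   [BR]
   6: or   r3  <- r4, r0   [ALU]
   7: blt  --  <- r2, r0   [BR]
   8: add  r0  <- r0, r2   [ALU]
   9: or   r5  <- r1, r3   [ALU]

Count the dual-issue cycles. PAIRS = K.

PAIRS = 3

0. xor.ALU @i0  | RAW r5
1. st.MEM @i1  | no-port MEM/MEM
2. ld.MEM @i2  | no-port MEM/MEM
3. st.MEM @i3  | no-port MEM/MEM
4. ld.MEM+bne.BR @i4+i5  | 2-wide
5. or.ALU+blt.BR @i6+i7  | 2-wide
6. add.ALU+or.ALU @i8+i9  | 2-wide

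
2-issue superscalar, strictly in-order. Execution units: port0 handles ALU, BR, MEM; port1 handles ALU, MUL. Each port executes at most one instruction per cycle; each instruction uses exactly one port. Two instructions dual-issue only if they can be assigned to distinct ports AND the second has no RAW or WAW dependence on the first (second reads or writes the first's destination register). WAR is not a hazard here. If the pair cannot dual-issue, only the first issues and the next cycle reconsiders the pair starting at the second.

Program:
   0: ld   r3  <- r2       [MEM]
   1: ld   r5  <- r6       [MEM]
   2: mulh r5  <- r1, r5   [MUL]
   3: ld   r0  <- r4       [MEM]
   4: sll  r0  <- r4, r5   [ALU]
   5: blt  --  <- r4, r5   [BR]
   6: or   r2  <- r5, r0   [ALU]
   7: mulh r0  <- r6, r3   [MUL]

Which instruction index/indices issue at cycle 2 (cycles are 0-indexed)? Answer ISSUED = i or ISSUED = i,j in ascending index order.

0. ld.MEM @i0  | no-port MEM/MEM
1. ld.MEM @i1  | RAW+WAW r5
2. mulh.MUL+ld.MEM @i2,i3  | pair
3. sll.ALU+blt.BR @i4,i5  | pair
4. or.ALU+mulh.MUL @i6,i7  | pair

ISSUED = 2,3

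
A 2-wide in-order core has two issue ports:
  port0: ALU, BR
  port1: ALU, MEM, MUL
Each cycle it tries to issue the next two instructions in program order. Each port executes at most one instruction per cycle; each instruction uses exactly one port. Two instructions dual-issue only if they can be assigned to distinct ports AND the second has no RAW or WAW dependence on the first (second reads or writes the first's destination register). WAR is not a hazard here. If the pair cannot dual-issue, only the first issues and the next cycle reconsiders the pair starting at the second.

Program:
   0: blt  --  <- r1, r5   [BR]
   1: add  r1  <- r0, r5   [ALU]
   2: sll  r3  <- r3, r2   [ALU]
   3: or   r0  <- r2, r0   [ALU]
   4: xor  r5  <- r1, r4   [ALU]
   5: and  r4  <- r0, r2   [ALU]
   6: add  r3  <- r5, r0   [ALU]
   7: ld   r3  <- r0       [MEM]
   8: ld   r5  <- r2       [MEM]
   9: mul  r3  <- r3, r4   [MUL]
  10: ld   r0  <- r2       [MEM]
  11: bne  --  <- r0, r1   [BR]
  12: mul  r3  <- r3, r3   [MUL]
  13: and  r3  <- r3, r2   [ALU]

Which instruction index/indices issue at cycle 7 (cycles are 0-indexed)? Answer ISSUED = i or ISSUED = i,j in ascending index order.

ISSUED = 10

#0 head=0: blt;add i0+i1 dual
#1 head=2: sll;or i2+i3 dual
#2 head=4: xor;and i4+i5 dual
#3 head=6: add i6 WAW r3
#4 head=7: ld i7 no-port MEM/MEM
#5 head=8: ld i8 no-port MEM/MUL
#6 head=9: mul i9 no-port MUL/MEM
#7 head=10: ld i10 RAW r0
#8 head=11: bne;mul i11+i12 dual
#9 head=13: and i13 tail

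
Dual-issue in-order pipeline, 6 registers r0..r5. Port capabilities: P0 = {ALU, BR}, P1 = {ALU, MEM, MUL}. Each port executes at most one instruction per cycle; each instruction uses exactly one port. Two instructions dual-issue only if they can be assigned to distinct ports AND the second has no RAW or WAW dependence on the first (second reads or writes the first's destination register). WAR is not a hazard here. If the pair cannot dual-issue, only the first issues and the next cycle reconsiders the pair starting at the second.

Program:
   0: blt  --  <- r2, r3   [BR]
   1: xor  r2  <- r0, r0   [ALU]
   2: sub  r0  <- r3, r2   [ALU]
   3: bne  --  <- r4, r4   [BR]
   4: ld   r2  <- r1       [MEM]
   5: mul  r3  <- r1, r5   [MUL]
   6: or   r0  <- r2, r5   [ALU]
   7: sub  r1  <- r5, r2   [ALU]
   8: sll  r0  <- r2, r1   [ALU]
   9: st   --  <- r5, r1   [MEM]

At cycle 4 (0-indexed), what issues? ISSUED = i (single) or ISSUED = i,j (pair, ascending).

ISSUED = 7

c0: i0/i1 blt/xor  dual
c1: i2/i3 sub/bne  dual
c2: i4 ld  no-port MEM/MUL
c3: i5/i6 mul/or  dual
c4: i7 sub  RAW r1
c5: i8/i9 sll/st  dual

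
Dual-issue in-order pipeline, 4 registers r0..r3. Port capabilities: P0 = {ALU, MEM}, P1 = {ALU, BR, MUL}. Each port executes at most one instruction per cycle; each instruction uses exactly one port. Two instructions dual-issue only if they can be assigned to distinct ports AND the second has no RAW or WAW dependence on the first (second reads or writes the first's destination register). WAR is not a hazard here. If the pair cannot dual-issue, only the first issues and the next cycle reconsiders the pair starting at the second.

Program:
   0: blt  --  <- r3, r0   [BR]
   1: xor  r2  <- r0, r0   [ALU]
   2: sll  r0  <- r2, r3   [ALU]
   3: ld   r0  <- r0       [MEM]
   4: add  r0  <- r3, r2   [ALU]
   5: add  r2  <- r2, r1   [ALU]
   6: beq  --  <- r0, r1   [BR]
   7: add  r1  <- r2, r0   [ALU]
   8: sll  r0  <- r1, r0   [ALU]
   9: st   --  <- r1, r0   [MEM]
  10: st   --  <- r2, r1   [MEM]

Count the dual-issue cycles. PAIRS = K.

PAIRS = 3

#0 head=0: blt;xor i0/i1 2-wide
#1 head=2: sll i2 RAW+WAW r0
#2 head=3: ld i3 WAW r0
#3 head=4: add;add i4/i5 2-wide
#4 head=6: beq;add i6/i7 2-wide
#5 head=8: sll i8 RAW r0
#6 head=9: st i9 no-port MEM/MEM
#7 head=10: st i10 tail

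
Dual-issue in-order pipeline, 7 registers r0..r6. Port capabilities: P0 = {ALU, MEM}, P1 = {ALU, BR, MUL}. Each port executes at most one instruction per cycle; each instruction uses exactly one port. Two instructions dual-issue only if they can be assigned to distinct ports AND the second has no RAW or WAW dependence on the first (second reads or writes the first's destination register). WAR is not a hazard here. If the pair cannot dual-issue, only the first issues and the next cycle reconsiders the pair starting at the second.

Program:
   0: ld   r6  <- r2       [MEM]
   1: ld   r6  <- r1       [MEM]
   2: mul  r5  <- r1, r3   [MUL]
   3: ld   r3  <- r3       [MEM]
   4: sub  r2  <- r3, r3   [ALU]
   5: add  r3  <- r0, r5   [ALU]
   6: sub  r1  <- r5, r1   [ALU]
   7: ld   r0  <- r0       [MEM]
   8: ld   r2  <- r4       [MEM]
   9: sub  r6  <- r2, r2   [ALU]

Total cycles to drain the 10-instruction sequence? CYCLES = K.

CYCLES = 7

0. ld @i0  | no-port MEM/MEM
1. ld/mul @i1/i2  | 2-wide
2. ld @i3  | RAW r3
3. sub/add @i4/i5  | 2-wide
4. sub/ld @i6/i7  | 2-wide
5. ld @i8  | RAW r2
6. sub @i9  | tail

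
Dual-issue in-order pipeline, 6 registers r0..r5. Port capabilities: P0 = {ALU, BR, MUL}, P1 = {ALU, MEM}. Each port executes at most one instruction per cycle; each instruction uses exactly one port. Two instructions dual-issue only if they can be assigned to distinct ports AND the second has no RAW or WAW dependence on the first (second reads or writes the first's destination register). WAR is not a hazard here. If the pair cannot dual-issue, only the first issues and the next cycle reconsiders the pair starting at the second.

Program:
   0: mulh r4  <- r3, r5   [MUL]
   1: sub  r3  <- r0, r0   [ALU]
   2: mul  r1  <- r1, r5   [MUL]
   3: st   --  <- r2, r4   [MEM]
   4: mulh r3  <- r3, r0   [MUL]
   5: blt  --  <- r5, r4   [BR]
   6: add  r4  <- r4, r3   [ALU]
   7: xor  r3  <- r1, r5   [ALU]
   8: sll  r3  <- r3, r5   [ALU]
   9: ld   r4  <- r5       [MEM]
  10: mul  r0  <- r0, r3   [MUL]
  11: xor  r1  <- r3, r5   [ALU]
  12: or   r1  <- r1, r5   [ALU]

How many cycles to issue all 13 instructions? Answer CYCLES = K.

  cy0 -> i0+i1 (mulh sub) 2-wide
  cy1 -> i2+i3 (mul st) 2-wide
  cy2 -> i4 (mulh) no-port MUL/BR
  cy3 -> i5+i6 (blt add) 2-wide
  cy4 -> i7 (xor) RAW+WAW r3
  cy5 -> i8+i9 (sll ld) 2-wide
  cy6 -> i10+i11 (mul xor) 2-wide
  cy7 -> i12 (or) tail

CYCLES = 8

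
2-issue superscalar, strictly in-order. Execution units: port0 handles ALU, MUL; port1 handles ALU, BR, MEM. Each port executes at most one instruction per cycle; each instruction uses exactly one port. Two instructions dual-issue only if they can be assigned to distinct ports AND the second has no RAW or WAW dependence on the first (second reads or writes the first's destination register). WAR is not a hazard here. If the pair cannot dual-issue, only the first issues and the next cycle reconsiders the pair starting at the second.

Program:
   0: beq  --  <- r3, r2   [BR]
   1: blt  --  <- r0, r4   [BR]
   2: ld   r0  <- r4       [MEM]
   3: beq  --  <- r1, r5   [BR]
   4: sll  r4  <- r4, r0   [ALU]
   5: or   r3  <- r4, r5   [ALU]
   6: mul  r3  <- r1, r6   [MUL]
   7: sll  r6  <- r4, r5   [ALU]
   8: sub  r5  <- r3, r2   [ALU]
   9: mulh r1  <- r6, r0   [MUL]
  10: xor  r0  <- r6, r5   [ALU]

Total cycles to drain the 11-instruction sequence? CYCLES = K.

CYCLES = 8

[0] i0  beq  -- no-port BR/BR
[1] i1  blt  -- no-port BR/MEM
[2] i2  ld  -- no-port MEM/BR
[3] i3/i4  beq;sll  -- pair
[4] i5  or  -- WAW r3
[5] i6/i7  mul;sll  -- pair
[6] i8/i9  sub;mulh  -- pair
[7] i10  xor  -- tail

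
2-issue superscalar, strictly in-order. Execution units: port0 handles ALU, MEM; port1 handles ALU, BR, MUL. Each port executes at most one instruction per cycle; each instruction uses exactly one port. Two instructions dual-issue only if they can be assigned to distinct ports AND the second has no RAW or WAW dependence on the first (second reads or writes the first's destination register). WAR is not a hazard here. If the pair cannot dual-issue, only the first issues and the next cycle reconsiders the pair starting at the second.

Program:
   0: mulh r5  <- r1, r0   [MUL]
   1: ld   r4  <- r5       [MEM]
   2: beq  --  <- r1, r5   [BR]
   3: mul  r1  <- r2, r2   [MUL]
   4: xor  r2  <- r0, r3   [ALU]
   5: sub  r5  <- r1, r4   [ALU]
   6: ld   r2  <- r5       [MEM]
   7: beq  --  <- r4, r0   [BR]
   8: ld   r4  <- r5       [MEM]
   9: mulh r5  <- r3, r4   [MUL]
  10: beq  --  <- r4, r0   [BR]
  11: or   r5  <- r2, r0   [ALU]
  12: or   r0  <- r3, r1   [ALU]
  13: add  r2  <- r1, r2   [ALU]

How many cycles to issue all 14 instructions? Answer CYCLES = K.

  cy0 -> i0 (mulh.MUL) RAW r5
  cy1 -> i1/i2 (ld.MEM beq.BR) 2-wide
  cy2 -> i3/i4 (mul.MUL xor.ALU) 2-wide
  cy3 -> i5 (sub.ALU) RAW r5
  cy4 -> i6/i7 (ld.MEM beq.BR) 2-wide
  cy5 -> i8 (ld.MEM) RAW r4
  cy6 -> i9 (mulh.MUL) no-port MUL/BR
  cy7 -> i10/i11 (beq.BR or.ALU) 2-wide
  cy8 -> i12/i13 (or.ALU add.ALU) 2-wide

CYCLES = 9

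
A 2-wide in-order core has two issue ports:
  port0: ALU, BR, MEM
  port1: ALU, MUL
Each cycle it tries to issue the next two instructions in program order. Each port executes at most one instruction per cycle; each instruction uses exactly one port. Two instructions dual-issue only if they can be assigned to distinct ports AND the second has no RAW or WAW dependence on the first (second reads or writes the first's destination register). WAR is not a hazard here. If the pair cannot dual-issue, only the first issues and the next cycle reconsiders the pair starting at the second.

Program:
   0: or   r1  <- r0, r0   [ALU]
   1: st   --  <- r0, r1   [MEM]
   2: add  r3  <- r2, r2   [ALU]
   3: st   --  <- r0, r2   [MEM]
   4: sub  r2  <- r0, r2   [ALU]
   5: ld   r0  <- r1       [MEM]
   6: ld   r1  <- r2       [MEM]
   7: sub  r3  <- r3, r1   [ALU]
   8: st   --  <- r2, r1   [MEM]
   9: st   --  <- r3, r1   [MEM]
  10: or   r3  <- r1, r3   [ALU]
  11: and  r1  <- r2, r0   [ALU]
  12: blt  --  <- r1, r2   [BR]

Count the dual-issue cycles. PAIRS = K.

[0] i0  or.ALU  -- RAW r1
[1] i1/i2  st.MEM+add.ALU  -- pair
[2] i3/i4  st.MEM+sub.ALU  -- pair
[3] i5  ld.MEM  -- no-port MEM/MEM
[4] i6  ld.MEM  -- RAW r1
[5] i7/i8  sub.ALU+st.MEM  -- pair
[6] i9/i10  st.MEM+or.ALU  -- pair
[7] i11  and.ALU  -- RAW r1
[8] i12  blt.BR  -- tail

PAIRS = 4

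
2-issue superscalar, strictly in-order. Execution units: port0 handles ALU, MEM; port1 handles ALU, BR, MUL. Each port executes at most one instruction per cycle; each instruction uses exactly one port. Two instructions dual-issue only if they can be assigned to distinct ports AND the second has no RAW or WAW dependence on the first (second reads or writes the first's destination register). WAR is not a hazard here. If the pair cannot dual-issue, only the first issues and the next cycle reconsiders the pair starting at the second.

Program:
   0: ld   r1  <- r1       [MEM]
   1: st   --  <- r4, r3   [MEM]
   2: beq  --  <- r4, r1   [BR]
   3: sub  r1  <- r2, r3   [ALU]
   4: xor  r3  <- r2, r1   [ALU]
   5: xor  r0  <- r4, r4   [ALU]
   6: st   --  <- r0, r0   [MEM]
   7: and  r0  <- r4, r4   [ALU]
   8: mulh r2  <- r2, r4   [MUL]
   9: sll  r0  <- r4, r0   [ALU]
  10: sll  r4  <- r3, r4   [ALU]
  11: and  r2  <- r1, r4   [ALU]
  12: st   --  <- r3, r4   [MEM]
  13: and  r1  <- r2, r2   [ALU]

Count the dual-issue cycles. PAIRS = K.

t=0 i0:ld ; no-port MEM/MEM
t=1 i1,i2:st;beq ; dual
t=2 i3:sub ; RAW r1
t=3 i4,i5:xor;xor ; dual
t=4 i6,i7:st;and ; dual
t=5 i8,i9:mulh;sll ; dual
t=6 i10:sll ; RAW r4
t=7 i11,i12:and;st ; dual
t=8 i13:and ; tail

PAIRS = 5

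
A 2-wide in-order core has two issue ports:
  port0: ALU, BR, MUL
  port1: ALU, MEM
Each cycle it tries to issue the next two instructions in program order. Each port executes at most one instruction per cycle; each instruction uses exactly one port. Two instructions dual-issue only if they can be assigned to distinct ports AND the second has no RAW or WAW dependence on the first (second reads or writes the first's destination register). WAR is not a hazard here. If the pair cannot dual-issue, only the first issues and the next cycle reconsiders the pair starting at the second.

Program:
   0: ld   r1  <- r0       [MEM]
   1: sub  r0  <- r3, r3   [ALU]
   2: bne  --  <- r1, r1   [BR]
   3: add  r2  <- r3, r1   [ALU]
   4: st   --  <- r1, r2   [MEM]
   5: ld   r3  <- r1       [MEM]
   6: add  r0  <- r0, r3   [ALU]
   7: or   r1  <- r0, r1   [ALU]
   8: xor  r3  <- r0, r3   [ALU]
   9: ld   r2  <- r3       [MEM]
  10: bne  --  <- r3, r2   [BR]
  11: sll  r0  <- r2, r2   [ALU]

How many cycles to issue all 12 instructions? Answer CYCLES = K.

#0 head=0: ld.MEM/sub.ALU i0&i1 pair
#1 head=2: bne.BR/add.ALU i2&i3 pair
#2 head=4: st.MEM i4 no-port MEM/MEM
#3 head=5: ld.MEM i5 RAW r3
#4 head=6: add.ALU i6 RAW r0
#5 head=7: or.ALU/xor.ALU i7&i8 pair
#6 head=9: ld.MEM i9 RAW r2
#7 head=10: bne.BR/sll.ALU i10&i11 pair

CYCLES = 8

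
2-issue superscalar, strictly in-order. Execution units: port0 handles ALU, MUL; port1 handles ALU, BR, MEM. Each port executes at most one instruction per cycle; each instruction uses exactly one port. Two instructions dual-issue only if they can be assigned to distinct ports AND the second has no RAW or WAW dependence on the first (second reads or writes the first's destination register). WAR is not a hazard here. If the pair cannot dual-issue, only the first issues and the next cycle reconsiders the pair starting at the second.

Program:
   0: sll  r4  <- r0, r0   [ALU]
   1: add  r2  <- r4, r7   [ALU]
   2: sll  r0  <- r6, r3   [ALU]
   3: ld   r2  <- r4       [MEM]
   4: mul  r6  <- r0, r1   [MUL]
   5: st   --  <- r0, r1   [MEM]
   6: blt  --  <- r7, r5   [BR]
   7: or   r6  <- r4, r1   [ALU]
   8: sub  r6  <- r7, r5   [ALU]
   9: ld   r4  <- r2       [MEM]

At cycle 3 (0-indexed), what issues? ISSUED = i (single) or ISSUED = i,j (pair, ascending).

ISSUED = 5

0. sll.ALU @i0  | RAW r4
1. add.ALU sll.ALU @i1/i2  | dual
2. ld.MEM mul.MUL @i3/i4  | dual
3. st.MEM @i5  | no-port MEM/BR
4. blt.BR or.ALU @i6/i7  | dual
5. sub.ALU ld.MEM @i8/i9  | dual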